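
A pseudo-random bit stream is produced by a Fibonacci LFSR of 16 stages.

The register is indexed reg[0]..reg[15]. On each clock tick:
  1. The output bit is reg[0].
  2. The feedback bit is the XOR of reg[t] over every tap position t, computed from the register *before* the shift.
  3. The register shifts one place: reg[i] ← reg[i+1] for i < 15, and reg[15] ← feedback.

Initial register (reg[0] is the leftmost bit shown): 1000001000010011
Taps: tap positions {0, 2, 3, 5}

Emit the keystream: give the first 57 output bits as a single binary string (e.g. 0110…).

k : reg_k → out_k, fb_k
0: 1000001000010011 → 1, fb=1
1: 0000010000100111 → 0, fb=1
2: 0000100001001111 → 0, fb=0
3: 0001000010011110 → 0, fb=1
4: 0010000100111101 → 0, fb=1
5: 0100001001111011 → 0, fb=0
6: 1000010011110110 → 1, fb=0
7: 0000100111101100 → 0, fb=0
8: 0001001111011000 → 0, fb=1
9: 0010011110110001 → 0, fb=0
10: 0100111101100010 → 0, fb=1
11: 1001111011000101 → 1, fb=1
12: 0011110110001011 → 0, fb=1
13: 0111101100010111 → 0, fb=0
14: 1111011000101110 → 1, fb=0
15: 1110110001011100 → 1, fb=1
16: 1101100010111001 → 1, fb=0
17: 1011000101110010 → 1, fb=1
18: 0110001011100101 → 0, fb=1
19: 1100010111001011 → 1, fb=0
20: 1000101110010110 → 1, fb=1
21: 0001011100101101 → 0, fb=0
22: 0010111001011010 → 0, fb=0
23: 0101110010110100 → 0, fb=0
24: 1011100101101000 → 1, fb=1
25: 0111001011010001 → 0, fb=0
26: 1110010110100010 → 1, fb=1
27: 1100101101000101 → 1, fb=1
28: 1001011010001011 → 1, fb=1
29: 0010110100010111 → 0, fb=0
30: 0101101000101110 → 0, fb=1
31: 1011010001011101 → 1, fb=0
32: 0110100010111010 → 0, fb=1
33: 1101000101110101 → 1, fb=0
34: 1010001011101010 → 1, fb=0
35: 0100010111010100 → 0, fb=1
36: 1000101110101001 → 1, fb=1
37: 0001011101010011 → 0, fb=0
38: 0010111010100110 → 0, fb=0
39: 0101110101001100 → 0, fb=0
40: 1011101010011000 → 1, fb=1
41: 0111010100110001 → 0, fb=1
42: 1110101001100011 → 1, fb=0
43: 1101010011000110 → 1, fb=1
44: 1010100110001101 → 1, fb=0
45: 0101001100011010 → 0, fb=1
46: 1010011000110101 → 1, fb=1
47: 0100110001101011 → 0, fb=1
48: 1001100011010111 → 1, fb=0
49: 0011000110101110 → 0, fb=0
50: 0110001101011100 → 0, fb=1
51: 1100011010111001 → 1, fb=0
52: 1000110101110010 → 1, fb=0
53: 0001101011100100 → 0, fb=1
54: 0011010111001001 → 0, fb=1
55: 0110101110010011 → 0, fb=1
56: 1101011100100111 → 1, fb=1

100000100001001111011000101110010110100010111010100110001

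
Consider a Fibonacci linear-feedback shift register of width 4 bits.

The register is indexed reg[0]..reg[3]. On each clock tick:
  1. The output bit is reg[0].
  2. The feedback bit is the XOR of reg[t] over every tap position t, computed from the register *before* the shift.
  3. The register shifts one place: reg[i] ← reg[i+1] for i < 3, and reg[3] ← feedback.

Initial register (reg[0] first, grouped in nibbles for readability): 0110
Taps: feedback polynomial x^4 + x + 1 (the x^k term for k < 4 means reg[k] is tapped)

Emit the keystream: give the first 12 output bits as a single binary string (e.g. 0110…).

011010111100

step | reg (before) | out | fb
   0 | 0110 | 0 | 1
   1 | 1101 | 1 | 0
   2 | 1010 | 1 | 1
   3 | 0101 | 0 | 1
   4 | 1011 | 1 | 1
   5 | 0111 | 0 | 1
   6 | 1111 | 1 | 0
   7 | 1110 | 1 | 0
   8 | 1100 | 1 | 0
   9 | 1000 | 1 | 1
  10 | 0001 | 0 | 0
  11 | 0010 | 0 | 0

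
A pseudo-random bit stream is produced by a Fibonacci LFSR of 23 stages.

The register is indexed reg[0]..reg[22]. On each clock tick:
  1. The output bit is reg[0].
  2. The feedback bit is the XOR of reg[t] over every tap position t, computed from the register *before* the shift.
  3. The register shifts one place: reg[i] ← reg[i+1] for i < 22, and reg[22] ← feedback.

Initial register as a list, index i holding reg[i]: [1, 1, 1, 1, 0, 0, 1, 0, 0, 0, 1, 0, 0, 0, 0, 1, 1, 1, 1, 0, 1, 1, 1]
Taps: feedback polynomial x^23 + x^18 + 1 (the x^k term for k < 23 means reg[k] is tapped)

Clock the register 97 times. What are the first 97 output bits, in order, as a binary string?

1111001000100001111011101001000011000101111100101011010000101010101100001110111100101100000000011

step | reg (before) | out | fb
   0 | 11110010001000011110111 | 1 | 0
   1 | 11100100010000111101110 | 1 | 1
   2 | 11001000100001111011101 | 1 | 0
   3 | 10010001000011110111010 | 1 | 0
   4 | 00100010000111101110100 | 0 | 1
   5 | 01000100001111011101001 | 0 | 0
   6 | 10001000011110111010010 | 1 | 0
   7 | 00010000111101110100100 | 0 | 0
   8 | 00100001111011101001000 | 0 | 0
   9 | 01000011110111010010000 | 0 | 1
  10 | 10000111101110100100001 | 1 | 1
  11 | 00001111011101001000011 | 0 | 0
  12 | 00011110111010010000110 | 0 | 0
  13 | 00111101110100100001100 | 0 | 0
  14 | 01111011101001000011000 | 0 | 1
  15 | 11110111010010000110001 | 1 | 0
  16 | 11101110100100001100010 | 1 | 1
  17 | 11011101001000011000101 | 1 | 1
  18 | 10111010010000110001011 | 1 | 1
  19 | 01110100100001100010111 | 0 | 1
  20 | 11101001000011000101111 | 1 | 1
  21 | 11010010000110001011111 | 1 | 0
  22 | 10100100001100010111110 | 1 | 0
  23 | 01001000011000101111100 | 0 | 1
  24 | 10010000110001011111001 | 1 | 0
  25 | 00100001100010111110010 | 0 | 1
  26 | 01000011000101111100101 | 0 | 0
  27 | 10000110001011111001010 | 1 | 1
  28 | 00001100010111110010101 | 0 | 1
  29 | 00011000101111100101011 | 0 | 0
  30 | 00110001011111001010110 | 0 | 1
  31 | 01100010111110010101101 | 0 | 0
  32 | 11000101111100101011010 | 1 | 0
  33 | 10001011111001010110100 | 1 | 0
  34 | 00010111110010101101000 | 0 | 0
  35 | 00101111100101011010000 | 0 | 1
  36 | 01011111001010110100001 | 0 | 0
  37 | 10111110010101101000010 | 1 | 1
  38 | 01111100101011010000101 | 0 | 0
  39 | 11111001010110100001010 | 1 | 1
  40 | 11110010101101000010101 | 1 | 0
  41 | 11100101011010000101010 | 1 | 1
  42 | 11001010110100001010101 | 1 | 0
  43 | 10010101101000010101010 | 1 | 1
  44 | 00101011010000101010101 | 0 | 1
  45 | 01010110100001010101011 | 0 | 0
  46 | 10101101000010101010110 | 1 | 0
  47 | 01011010000101010101100 | 0 | 0
  48 | 10110100001010101011000 | 1 | 0
  49 | 01101000010101010110000 | 0 | 1
  50 | 11010000101010101100001 | 1 | 1
  51 | 10100001010101011000011 | 1 | 1
  52 | 01000010101010110000111 | 0 | 0
  53 | 10000101010101100001110 | 1 | 1
  54 | 00001010101011000011101 | 0 | 1
  55 | 00010101010110000111011 | 0 | 1
  56 | 00101010101100001110111 | 0 | 1
  57 | 01010101011000011101111 | 0 | 0
  58 | 10101010110000111011110 | 1 | 0
  59 | 01010101100001110111100 | 0 | 1
  60 | 10101011000011101111001 | 1 | 0
  61 | 01010110000111011110010 | 0 | 1
  62 | 10101100001110111100101 | 1 | 1
  63 | 01011000011101111001011 | 0 | 0
  64 | 10110000111011110010110 | 1 | 0
  65 | 01100001110111100101100 | 0 | 0
  66 | 11000011101111001011000 | 1 | 0
  67 | 10000111011110010110000 | 1 | 0
  68 | 00001110111100101100000 | 0 | 0
  69 | 00011101111001011000000 | 0 | 0
  70 | 00111011110010110000000 | 0 | 0
  71 | 01110111100101100000000 | 0 | 0
  72 | 11101111001011000000000 | 1 | 1
  73 | 11011110010110000000001 | 1 | 1
  74 | 10111100101100000000011 | 1 | 1
  75 | 01111001011000000000111 | 0 | 0
  76 | 11110010110000000001110 | 1 | 1
  77 | 11100101100000000011101 | 1 | 0
  78 | 11001011000000000111010 | 1 | 0
  79 | 10010110000000001110100 | 1 | 0
  80 | 00101100000000011101000 | 0 | 0
  81 | 01011000000000111010000 | 0 | 1
  82 | 10110000000001110100001 | 1 | 1
  83 | 01100000000011101000011 | 0 | 0
  84 | 11000000000111010000110 | 1 | 1
  85 | 10000000001110100001101 | 1 | 1
  86 | 00000000011101000011011 | 0 | 1
  87 | 00000000111010000110111 | 0 | 1
  88 | 00000001110100001101111 | 0 | 0
  89 | 00000011101000011011110 | 0 | 1
  90 | 00000111010000110111101 | 0 | 1
  91 | 00001110100001101111011 | 0 | 1
  92 | 00011101000011011110111 | 0 | 1
  93 | 00111010000110111101111 | 0 | 0
  94 | 01110100001101111011110 | 0 | 1
  95 | 11101000011011110111101 | 1 | 0
  96 | 11010000110111101111010 | 1 | 0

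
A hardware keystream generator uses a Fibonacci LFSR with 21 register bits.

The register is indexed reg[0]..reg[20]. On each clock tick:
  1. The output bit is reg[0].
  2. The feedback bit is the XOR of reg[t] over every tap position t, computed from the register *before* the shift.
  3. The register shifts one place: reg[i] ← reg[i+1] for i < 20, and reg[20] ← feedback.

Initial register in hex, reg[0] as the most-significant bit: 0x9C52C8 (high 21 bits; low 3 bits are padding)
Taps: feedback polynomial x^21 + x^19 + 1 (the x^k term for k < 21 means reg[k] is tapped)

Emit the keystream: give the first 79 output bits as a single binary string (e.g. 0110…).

k : reg_k → out_k, fb_k
0: 100111000101001011001 → 1, fb=1
1: 001110001010010110011 → 0, fb=1
2: 011100010100101100111 → 0, fb=1
3: 111000101001011001111 → 1, fb=0
4: 110001010010110011110 → 1, fb=0
5: 100010100101100111100 → 1, fb=1
6: 000101001011001111001 → 0, fb=0
7: 001010010110011110010 → 0, fb=1
8: 010100101100111100101 → 0, fb=0
9: 101001011001111001010 → 1, fb=0
10: 010010110011110010100 → 0, fb=0
11: 100101100111100101000 → 1, fb=1
12: 001011001111001010001 → 0, fb=0
13: 010110011110010100010 → 0, fb=1
14: 101100111100101000101 → 1, fb=1
15: 011001111001010001011 → 0, fb=1
16: 110011110010100010111 → 1, fb=0
17: 100111100101000101110 → 1, fb=0
18: 001111001010001011100 → 0, fb=0
19: 011110010100010111000 → 0, fb=0
20: 111100101000101110000 → 1, fb=1
21: 111001010001011100001 → 1, fb=1
22: 110010100010111000011 → 1, fb=0
23: 100101000101110000110 → 1, fb=0
24: 001010001011100001100 → 0, fb=0
25: 010100010111000011000 → 0, fb=0
26: 101000101110000110000 → 1, fb=1
27: 010001011100001100001 → 0, fb=0
28: 100010111000011000010 → 1, fb=0
29: 000101110000110000100 → 0, fb=0
30: 001011100001100001000 → 0, fb=0
31: 010111000011000010000 → 0, fb=0
32: 101110000110000100000 → 1, fb=1
33: 011100001100001000001 → 0, fb=0
34: 111000011000010000010 → 1, fb=0
35: 110000110000100000100 → 1, fb=1
36: 100001100001000001001 → 1, fb=1
37: 000011000010000010011 → 0, fb=1
38: 000110000100000100111 → 0, fb=1
39: 001100001000001001111 → 0, fb=1
40: 011000010000010011111 → 0, fb=1
41: 110000100000100111111 → 1, fb=0
42: 100001000001001111110 → 1, fb=0
43: 000010000010011111100 → 0, fb=0
44: 000100000100111111000 → 0, fb=0
45: 001000001001111110000 → 0, fb=0
46: 010000010011111100000 → 0, fb=0
47: 100000100111111000000 → 1, fb=1
48: 000001001111110000001 → 0, fb=0
49: 000010011111100000010 → 0, fb=1
50: 000100111111000000101 → 0, fb=0
51: 001001111110000001010 → 0, fb=1
52: 010011111100000010101 → 0, fb=0
53: 100111111000000101010 → 1, fb=0
54: 001111110000001010100 → 0, fb=0
55: 011111100000010101000 → 0, fb=0
56: 111111000000101010000 → 1, fb=1
57: 111110000001010100001 → 1, fb=1
58: 111100000010101000011 → 1, fb=0
59: 111000000101010000110 → 1, fb=0
60: 110000001010100001100 → 1, fb=1
61: 100000010101000011001 → 1, fb=1
62: 000000101010000110011 → 0, fb=1
63: 000001010100001100111 → 0, fb=1
64: 000010101000011001111 → 0, fb=1
65: 000101010000110011111 → 0, fb=1
66: 001010100001100111111 → 0, fb=1
67: 010101000011001111111 → 0, fb=1
68: 101010000110011111111 → 1, fb=0
69: 010100001100111111110 → 0, fb=1
70: 101000011001111111101 → 1, fb=1
71: 010000110011111111011 → 0, fb=1
72: 100001100111111110111 → 1, fb=0
73: 000011001111111101110 → 0, fb=1
74: 000110011111111011101 → 0, fb=0
75: 001100111111110111010 → 0, fb=1
76: 011001111111101110101 → 0, fb=0
77: 110011111111011101010 → 1, fb=0
78: 100111111110111010100 → 1, fb=1

1001110001010010110011110010100010111000011000010000010011111100000010101000011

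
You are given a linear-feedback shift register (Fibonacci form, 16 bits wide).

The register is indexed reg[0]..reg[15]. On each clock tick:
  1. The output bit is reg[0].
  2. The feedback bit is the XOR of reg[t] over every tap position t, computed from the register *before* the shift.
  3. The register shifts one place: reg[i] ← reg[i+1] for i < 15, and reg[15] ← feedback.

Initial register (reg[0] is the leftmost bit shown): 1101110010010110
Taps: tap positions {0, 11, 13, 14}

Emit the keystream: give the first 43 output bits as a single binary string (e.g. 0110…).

k : reg_k → out_k, fb_k
0: 1101110010010110 → 1, fb=0
1: 1011100100101100 → 1, fb=0
2: 0111001001011000 → 0, fb=1
3: 1110010010110001 → 1, fb=0
4: 1100100101100010 → 1, fb=0
5: 1001001011000100 → 1, fb=0
6: 0010010110001000 → 0, fb=0
7: 0100101100010000 → 0, fb=1
8: 1001011000100001 → 1, fb=1
9: 0010110001000011 → 0, fb=1
10: 0101100010000111 → 0, fb=0
11: 1011000100001110 → 1, fb=1
12: 0110001000011101 → 0, fb=0
13: 1100010000111010 → 1, fb=1
14: 1000100001110101 → 1, fb=1
15: 0001000011101011 → 0, fb=1
16: 0010000111010111 → 0, fb=1
17: 0100001110101111 → 0, fb=0
18: 1000011101011110 → 1, fb=0
19: 0000111010111100 → 0, fb=0
20: 0001110101111000 → 0, fb=1
21: 0011101011110001 → 0, fb=1
22: 0111010111100011 → 0, fb=1
23: 1110101111000111 → 1, fb=1
24: 1101011110001111 → 1, fb=1
25: 1010111100011111 → 1, fb=0
26: 0101111000111110 → 0, fb=1
27: 1011110001111101 → 1, fb=1
28: 0111100011111011 → 0, fb=0
29: 1111000111110110 → 1, fb=0
30: 1110001111101100 → 1, fb=0
31: 1100011111011000 → 1, fb=0
32: 1000111110110000 → 1, fb=0
33: 0001111101100000 → 0, fb=0
34: 0011111011000000 → 0, fb=0
35: 0111110110000000 → 0, fb=0
36: 1111101100000000 → 1, fb=1
37: 1111011000000001 → 1, fb=1
38: 1110110000000011 → 1, fb=0
39: 1101100000000110 → 1, fb=1
40: 1011000000001101 → 1, fb=0
41: 0110000000011010 → 0, fb=0
42: 1100000000110100 → 1, fb=1

1101110010010110001000011101011110001111101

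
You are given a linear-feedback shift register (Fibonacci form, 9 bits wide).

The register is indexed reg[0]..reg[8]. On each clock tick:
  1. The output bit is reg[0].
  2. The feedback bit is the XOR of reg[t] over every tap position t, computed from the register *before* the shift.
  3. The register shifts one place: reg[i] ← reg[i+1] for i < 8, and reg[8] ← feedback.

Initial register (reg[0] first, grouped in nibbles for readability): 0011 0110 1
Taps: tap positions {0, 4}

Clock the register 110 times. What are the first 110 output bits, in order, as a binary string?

step | reg (before) | out | fb
   0 | 001101101 | 0 | 0
   1 | 011011010 | 0 | 1
   2 | 110110101 | 1 | 0
   3 | 101101010 | 1 | 1
   4 | 011010101 | 0 | 1
   5 | 110101011 | 1 | 1
   6 | 101010111 | 1 | 0
   7 | 010101110 | 0 | 0
   8 | 101011100 | 1 | 0
   9 | 010111000 | 0 | 1
  10 | 101110001 | 1 | 0
  11 | 011100010 | 0 | 0
  12 | 111000100 | 1 | 1
  13 | 110001001 | 1 | 1
  14 | 100010011 | 1 | 0
  15 | 000100110 | 0 | 0
  16 | 001001100 | 0 | 0
  17 | 010011000 | 0 | 1
  18 | 100110001 | 1 | 0
  19 | 001100010 | 0 | 0
  20 | 011000100 | 0 | 0
  21 | 110001000 | 1 | 1
  22 | 100010001 | 1 | 0
  23 | 000100010 | 0 | 0
  24 | 001000100 | 0 | 0
  25 | 010001000 | 0 | 0
  26 | 100010000 | 1 | 0
  27 | 000100000 | 0 | 0
  28 | 001000000 | 0 | 0
  29 | 010000000 | 0 | 0
  30 | 100000000 | 1 | 1
  31 | 000000001 | 0 | 0
  32 | 000000010 | 0 | 0
  33 | 000000100 | 0 | 0
  34 | 000001000 | 0 | 0
  35 | 000010000 | 0 | 1
  36 | 000100001 | 0 | 0
  37 | 001000010 | 0 | 0
  38 | 010000100 | 0 | 0
  39 | 100001000 | 1 | 1
  40 | 000010001 | 0 | 1
  41 | 000100011 | 0 | 0
  42 | 001000110 | 0 | 0
  43 | 010001100 | 0 | 0
  44 | 100011000 | 1 | 0
  45 | 000110000 | 0 | 1
  46 | 001100001 | 0 | 0
  47 | 011000010 | 0 | 0
  48 | 110000100 | 1 | 1
  49 | 100001001 | 1 | 1
  50 | 000010011 | 0 | 1
  51 | 000100111 | 0 | 0
  52 | 001001110 | 0 | 0
  53 | 010011100 | 0 | 1
  54 | 100111001 | 1 | 0
  55 | 001110010 | 0 | 1
  56 | 011100101 | 0 | 0
  57 | 111001010 | 1 | 1
  58 | 110010101 | 1 | 0
  59 | 100101010 | 1 | 1
  60 | 001010101 | 0 | 1
  61 | 010101011 | 0 | 0
  62 | 101010110 | 1 | 0
  63 | 010101100 | 0 | 0
  64 | 101011000 | 1 | 0
  65 | 010110000 | 0 | 1
  66 | 101100001 | 1 | 1
  67 | 011000011 | 0 | 0
  68 | 110000110 | 1 | 1
  69 | 100001101 | 1 | 1
  70 | 000011011 | 0 | 1
  71 | 000110111 | 0 | 1
  72 | 001101111 | 0 | 0
  73 | 011011110 | 0 | 1
  74 | 110111101 | 1 | 0
  75 | 101111010 | 1 | 0
  76 | 011110100 | 0 | 1
  77 | 111101001 | 1 | 1
  78 | 111010011 | 1 | 0
  79 | 110100110 | 1 | 1
  80 | 101001101 | 1 | 1
  81 | 010011011 | 0 | 1
  82 | 100110111 | 1 | 0
  83 | 001101110 | 0 | 0
  84 | 011011100 | 0 | 1
  85 | 110111001 | 1 | 0
  86 | 101110010 | 1 | 0
  87 | 011100100 | 0 | 0
  88 | 111001000 | 1 | 1
  89 | 110010001 | 1 | 0
  90 | 100100010 | 1 | 1
  91 | 001000101 | 0 | 0
  92 | 010001010 | 0 | 0
  93 | 100010100 | 1 | 0
  94 | 000101000 | 0 | 0
  95 | 001010000 | 0 | 1
  96 | 010100001 | 0 | 0
  97 | 101000010 | 1 | 1
  98 | 010000101 | 0 | 0
  99 | 100001010 | 1 | 1
 100 | 000010101 | 0 | 1
 101 | 000101011 | 0 | 0
 102 | 001010110 | 0 | 1
 103 | 010101101 | 0 | 0
 104 | 101011010 | 1 | 0
 105 | 010110100 | 0 | 1
 106 | 101101001 | 1 | 1
 107 | 011010011 | 0 | 1
 108 | 110100111 | 1 | 1
 109 | 101001111 | 1 | 1

00110110101011100010011000100010000000010000100011000010011100101010110000110111101001101110010001010000101011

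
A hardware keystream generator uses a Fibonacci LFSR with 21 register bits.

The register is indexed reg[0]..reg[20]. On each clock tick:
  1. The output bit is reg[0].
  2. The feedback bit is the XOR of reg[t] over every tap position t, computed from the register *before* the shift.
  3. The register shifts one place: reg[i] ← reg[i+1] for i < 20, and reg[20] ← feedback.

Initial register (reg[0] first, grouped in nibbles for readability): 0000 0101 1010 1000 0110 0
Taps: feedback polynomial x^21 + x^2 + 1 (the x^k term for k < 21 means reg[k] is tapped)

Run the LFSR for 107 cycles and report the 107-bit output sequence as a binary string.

00000101101010000110000010011000010011110001011111001011100110100100011100101111100110101101110010001111100

tick  register→output (feedback)
  0  000001011010100001100→0 (0)
  1  000010110101000011000→0 (0)
  2  000101101010000110000→0 (0)
  3  001011010100001100000→0 (1)
  4  010110101000011000001→0 (0)
  5  101101010000110000010→1 (0)
  6  011010100001100000100→0 (1)
  7  110101000011000001001→1 (1)
  8  101010000110000010011→1 (0)
  9  010100001100000100110→0 (0)
 10  101000011000001001100→1 (0)
 11  010000110000010011000→0 (0)
 12  100001100000100110000→1 (1)
 13  000011000001001100001→0 (0)
 14  000110000010011000010→0 (0)
 15  001100000100110000100→0 (1)
 16  011000001001100001001→0 (1)
 17  110000010011000010011→1 (1)
 18  100000100110000100111→1 (1)
 19  000001001100001001111→0 (0)
 20  000010011000010011110→0 (0)
 21  000100110000100111100→0 (0)
 22  001001100001001111000→0 (1)
 23  010011000010011110001→0 (0)
 24  100110000100111100010→1 (1)
 25  001100001001111000101→0 (1)
 26  011000010011110001011→0 (1)
 27  110000100111100010111→1 (1)
 28  100001001111000101111→1 (1)
 29  000010011110001011111→0 (0)
 30  000100111100010111110→0 (0)
 31  001001111000101111100→0 (1)
 32  010011110001011111001→0 (0)
 33  100111100010111110010→1 (1)
 34  001111000101111100101→0 (1)
 35  011110001011111001011→0 (1)
 36  111100010111110010111→1 (0)
 37  111000101111100101110→1 (0)
 38  110001011111001011100→1 (1)
 39  100010111110010111001→1 (1)
 40  000101111100101110011→0 (0)
 41  001011111001011100110→0 (1)
 42  010111110010111001101→0 (0)
 43  101111100101110011010→1 (0)
 44  011111001011100110100→0 (1)
 45  111110010111001101001→1 (0)
 46  111100101110011010010→1 (0)
 47  111001011100110100100→1 (0)
 48  110010111001101001000→1 (1)
 49  100101110011010010001→1 (1)
 50  001011100110100100011→0 (1)
 51  010111001101001000111→0 (0)
 52  101110011010010001110→1 (0)
 53  011100110100100011100→0 (1)
 54  111001101001000111001→1 (0)
 55  110011010010001110010→1 (1)
 56  100110100100011100101→1 (1)
 57  001101001000111001011→0 (1)
 58  011010010001110010111→0 (1)
 59  110100100011100101111→1 (1)
 60  101001000111001011111→1 (0)
 61  010010001110010111110→0 (0)
 62  100100011100101111100→1 (1)
 63  001000111001011111001→0 (1)
 64  010001110010111110011→0 (0)
 65  100011100101111100110→1 (1)
 66  000111001011111001101→0 (0)
 67  001110010111110011010→0 (1)
 68  011100101111100110101→0 (1)
 69  111001011111001101011→1 (0)
 70  110010111110011010110→1 (1)
 71  100101111100110101101→1 (1)
 72  001011111001101011011→0 (1)
 73  010111110011010110111→0 (0)
 74  101111100110101101110→1 (0)
 75  011111001101011011100→0 (1)
 76  111110011010110111001→1 (0)
 77  111100110101101110010→1 (0)
 78  111001101011011100100→1 (0)
 79  110011010110111001000→1 (1)
 80  100110101101110010001→1 (1)
 81  001101011011100100011→0 (1)
 82  011010110111001000111→0 (1)
 83  110101101110010001111→1 (1)
 84  101011011100100011111→1 (0)
 85  010110111001000111110→0 (0)
 86  101101110010001111100→1 (0)
 87  011011100100011111000→0 (1)
 88  110111001000111110001→1 (1)
 89  101110010001111100011→1 (0)
 90  011100100011111000110→0 (1)
 91  111001000111110001101→1 (0)
 92  110010001111100011010→1 (1)
 93  100100011111000110101→1 (1)
 94  001000111110001101011→0 (1)
 95  010001111100011010111→0 (0)
 96  100011111000110101110→1 (1)
 97  000111110001101011101→0 (0)
 98  001111100011010111010→0 (1)
 99  011111000110101110101→0 (1)
100  111110001101011101011→1 (0)
101  111100011010111010110→1 (0)
102  111000110101110101100→1 (0)
103  110001101011101011000→1 (1)
104  100011010111010110001→1 (1)
105  000110101110101100011→0 (0)
106  001101011101011000110→0 (1)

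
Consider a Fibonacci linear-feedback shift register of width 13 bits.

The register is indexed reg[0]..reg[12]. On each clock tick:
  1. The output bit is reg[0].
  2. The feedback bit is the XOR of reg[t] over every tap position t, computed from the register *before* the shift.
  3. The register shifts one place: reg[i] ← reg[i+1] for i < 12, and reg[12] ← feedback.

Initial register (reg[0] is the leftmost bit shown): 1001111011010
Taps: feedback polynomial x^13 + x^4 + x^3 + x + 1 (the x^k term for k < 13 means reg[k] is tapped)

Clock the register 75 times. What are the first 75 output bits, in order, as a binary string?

tick  register→output (feedback)
  0  1001111011010→1 (1)
  1  0011110110101→0 (0)
  2  0111101101010→0 (1)
  3  1111011010101→1 (1)
  4  1110110101011→1 (1)
  5  1101101010111→1 (0)
  6  1011010101110→1 (0)
  7  0110101011100→0 (0)
  8  1101010111000→1 (1)
  9  1010101110001→1 (0)
 10  0101011100010→0 (0)
 11  1010111000100→1 (0)
 12  0101110001000→0 (1)
 13  1011100010001→1 (1)
 14  0111000100011→0 (0)
 15  1110001000110→1 (0)
 16  1100010001100→1 (0)
 17  1000100011000→1 (0)
 18  0001000110000→0 (1)
 19  0010001100001→0 (0)
 20  0100011000010→0 (1)
 21  1000110000101→1 (0)
 22  0001100001010→0 (0)
 23  0011000010100→0 (1)
 24  0110000101001→0 (1)
 25  1100001010011→1 (0)
 26  1000010100110→1 (1)
 27  0000101001101→0 (1)
 28  0001010011011→0 (1)
 29  0010100110111→0 (1)
 30  0101001101111→0 (0)
 31  1010011011110→1 (1)
 32  0100110111101→0 (0)
 33  1001101111010→1 (1)
 34  0011011110101→0 (1)
 35  0110111101011→0 (0)
 36  1101111010110→1 (0)
 37  1011110101100→1 (1)
 38  0111101011001→0 (1)
 39  1111010110011→1 (1)
 40  1110101100111→1 (1)
 41  1101011001111→1 (1)
 42  1010110011111→1 (0)
 43  0101100111110→0 (1)
 44  1011001111101→1 (0)
 45  0110011111010→0 (1)
 46  1100111110101→1 (1)
 47  1001111101011→1 (1)
 48  0011111010111→0 (0)
 49  0111110101110→0 (1)
 50  1111101011101→1 (0)
 51  1111010111010→1 (1)
 52  1110101110101→1 (1)
 53  1101011101011→1 (1)
 54  1010111010111→1 (0)
 55  0101110101110→0 (1)
 56  1011101011101→1 (1)
 57  0111010111011→0 (0)
 58  1110101110110→1 (1)
 59  1101011101101→1 (1)
 60  1010111011011→1 (0)
 61  0101110110110→0 (1)
 62  1011101101101→1 (1)
 63  0111011011011→0 (0)
 64  1110110110110→1 (1)
 65  1101101101101→1 (0)
 66  1011011011010→1 (0)
 67  0110110110100→0 (0)
 68  1101101101000→1 (0)
 69  1011011010000→1 (0)
 70  0110110100000→0 (0)
 71  1101101000000→1 (0)
 72  1011010000000→1 (0)
 73  0110100000000→0 (0)
 74  1101000000000→1 (1)

100111101101010111000100011000010100110111101011001111101011101011101101101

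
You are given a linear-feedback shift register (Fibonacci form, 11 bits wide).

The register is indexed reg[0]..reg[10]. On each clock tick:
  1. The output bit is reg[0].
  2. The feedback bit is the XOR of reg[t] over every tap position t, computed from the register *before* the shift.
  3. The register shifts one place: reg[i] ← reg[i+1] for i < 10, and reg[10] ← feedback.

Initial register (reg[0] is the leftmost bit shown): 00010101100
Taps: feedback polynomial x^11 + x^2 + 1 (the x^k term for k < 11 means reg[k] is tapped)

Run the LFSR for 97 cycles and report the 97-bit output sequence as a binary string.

0001010110001000011101010011010000111100100110011101111111010100000100001000101001010100011000001

step | reg (before) | out | fb
   0 | 00010101100 | 0 | 0
   1 | 00101011000 | 0 | 1
   2 | 01010110001 | 0 | 0
   3 | 10101100010 | 1 | 0
   4 | 01011000100 | 0 | 0
   5 | 10110001000 | 1 | 0
   6 | 01100010000 | 0 | 1
   7 | 11000100001 | 1 | 1
   8 | 10001000011 | 1 | 1
   9 | 00010000111 | 0 | 0
  10 | 00100001110 | 0 | 1
  11 | 01000011101 | 0 | 0
  12 | 10000111010 | 1 | 1
  13 | 00001110101 | 0 | 0
  14 | 00011101010 | 0 | 0
  15 | 00111010100 | 0 | 1
  16 | 01110101001 | 0 | 1
  17 | 11101010011 | 1 | 0
  18 | 11010100110 | 1 | 1
  19 | 10101001101 | 1 | 0
  20 | 01010011010 | 0 | 0
  21 | 10100110100 | 1 | 0
  22 | 01001101000 | 0 | 0
  23 | 10011010000 | 1 | 1
  24 | 00110100001 | 0 | 1
  25 | 01101000011 | 0 | 1
  26 | 11010000111 | 1 | 1
  27 | 10100001111 | 1 | 0
  28 | 01000011110 | 0 | 0
  29 | 10000111100 | 1 | 1
  30 | 00001111001 | 0 | 0
  31 | 00011110010 | 0 | 0
  32 | 00111100100 | 0 | 1
  33 | 01111001001 | 0 | 1
  34 | 11110010011 | 1 | 0
  35 | 11100100110 | 1 | 0
  36 | 11001001100 | 1 | 1
  37 | 10010011001 | 1 | 1
  38 | 00100110011 | 0 | 1
  39 | 01001100111 | 0 | 0
  40 | 10011001110 | 1 | 1
  41 | 00110011101 | 0 | 1
  42 | 01100111011 | 0 | 1
  43 | 11001110111 | 1 | 1
  44 | 10011101111 | 1 | 1
  45 | 00111011111 | 0 | 1
  46 | 01110111111 | 0 | 1
  47 | 11101111111 | 1 | 0
  48 | 11011111110 | 1 | 1
  49 | 10111111101 | 1 | 0
  50 | 01111111010 | 0 | 1
  51 | 11111110101 | 1 | 0
  52 | 11111101010 | 1 | 0
  53 | 11111010100 | 1 | 0
  54 | 11110101000 | 1 | 0
  55 | 11101010000 | 1 | 0
  56 | 11010100000 | 1 | 1
  57 | 10101000001 | 1 | 0
  58 | 01010000010 | 0 | 0
  59 | 10100000100 | 1 | 0
  60 | 01000001000 | 0 | 0
  61 | 10000010000 | 1 | 1
  62 | 00000100001 | 0 | 0
  63 | 00001000010 | 0 | 0
  64 | 00010000100 | 0 | 0
  65 | 00100001000 | 0 | 1
  66 | 01000010001 | 0 | 0
  67 | 10000100010 | 1 | 1
  68 | 00001000101 | 0 | 0
  69 | 00010001010 | 0 | 0
  70 | 00100010100 | 0 | 1
  71 | 01000101001 | 0 | 0
  72 | 10001010010 | 1 | 1
  73 | 00010100101 | 0 | 0
  74 | 00101001010 | 0 | 1
  75 | 01010010101 | 0 | 0
  76 | 10100101010 | 1 | 0
  77 | 01001010100 | 0 | 0
  78 | 10010101000 | 1 | 1
  79 | 00101010001 | 0 | 1
  80 | 01010100011 | 0 | 0
  81 | 10101000110 | 1 | 0
  82 | 01010001100 | 0 | 0
  83 | 10100011000 | 1 | 0
  84 | 01000110000 | 0 | 0
  85 | 10001100000 | 1 | 1
  86 | 00011000001 | 0 | 0
  87 | 00110000010 | 0 | 1
  88 | 01100000101 | 0 | 1
  89 | 11000001011 | 1 | 1
  90 | 10000010111 | 1 | 1
  91 | 00000101111 | 0 | 0
  92 | 00001011110 | 0 | 0
  93 | 00010111100 | 0 | 0
  94 | 00101111000 | 0 | 1
  95 | 01011110001 | 0 | 0
  96 | 10111100010 | 1 | 0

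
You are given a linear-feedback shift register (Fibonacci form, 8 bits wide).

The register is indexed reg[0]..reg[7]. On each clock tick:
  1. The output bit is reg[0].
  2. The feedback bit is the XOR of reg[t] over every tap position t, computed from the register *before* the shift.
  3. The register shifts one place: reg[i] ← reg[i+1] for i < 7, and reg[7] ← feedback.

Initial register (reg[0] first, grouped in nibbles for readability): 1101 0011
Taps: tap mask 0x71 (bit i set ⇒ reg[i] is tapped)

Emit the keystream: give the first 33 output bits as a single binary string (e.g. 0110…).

step | reg (before) | out | fb
   0 | 11010011 | 1 | 0
   1 | 10100110 | 1 | 1
   2 | 01001101 | 0 | 0
   3 | 10011010 | 1 | 1
   4 | 00110101 | 0 | 1
   5 | 01101011 | 0 | 0
   6 | 11010110 | 1 | 1
   7 | 10101101 | 1 | 1
   8 | 01011011 | 0 | 0
   9 | 10110110 | 1 | 1
  10 | 01101101 | 0 | 0
  11 | 11011010 | 1 | 1
  12 | 10110101 | 1 | 0
  13 | 01101010 | 0 | 0
  14 | 11010100 | 1 | 0
  15 | 10101000 | 1 | 0
  16 | 01010000 | 0 | 0
  17 | 10100000 | 1 | 1
  18 | 01000001 | 0 | 0
  19 | 10000010 | 1 | 0
  20 | 00000100 | 0 | 1
  21 | 00001001 | 0 | 1
  22 | 00010011 | 0 | 1
  23 | 00100111 | 0 | 0
  24 | 01001110 | 0 | 1
  25 | 10011101 | 1 | 1
  26 | 00111011 | 0 | 0
  27 | 01110110 | 0 | 0
  28 | 11101100 | 1 | 1
  29 | 11011001 | 1 | 0
  30 | 10110010 | 1 | 0
  31 | 01100100 | 0 | 1
  32 | 11001001 | 1 | 0

110100110101101101010000010011101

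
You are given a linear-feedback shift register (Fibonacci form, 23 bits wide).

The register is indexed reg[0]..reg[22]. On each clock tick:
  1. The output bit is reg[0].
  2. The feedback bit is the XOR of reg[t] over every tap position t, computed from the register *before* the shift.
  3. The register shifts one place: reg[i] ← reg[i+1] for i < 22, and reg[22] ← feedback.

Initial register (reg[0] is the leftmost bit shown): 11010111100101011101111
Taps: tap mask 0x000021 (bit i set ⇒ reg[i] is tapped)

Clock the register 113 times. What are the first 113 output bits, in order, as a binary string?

11010111100101011101111001001010010111000010111000000011101100111101110011101011100100001000001100110011000000011

tick  register→output (feedback)
  0  11010111100101011101111→1 (0)
  1  10101111001010111011110→1 (0)
  2  01011110010101110111100→0 (1)
  3  10111100101011101111001→1 (0)
  4  01111001010111011110010→0 (0)
  5  11110010101110111100100→1 (1)
  6  11100101011101111001001→1 (0)
  7  11001010111011110010010→1 (1)
  8  10010101110111100100101→1 (0)
  9  00101011101111001001010→0 (0)
 10  01010111011110010010100→0 (1)
 11  10101110111100100101001→1 (0)
 12  01011101111001001010010→0 (1)
 13  10111011110010010100101→1 (1)
 14  01110111100100101001011→0 (1)
 15  11101111001001010010111→1 (0)
 16  11011110010010100101110→1 (0)
 17  10111100100101001011100→1 (0)
 18  01111001001010010111000→0 (0)
 19  11110010010100101110000→1 (1)
 20  11100100101001011100001→1 (0)
 21  11001001010010111000010→1 (1)
 22  10010010100101110000101→1 (1)
 23  00100101001011100001011→0 (1)
 24  01001010010111000010111→0 (0)
 25  10010100101110000101110→1 (0)
 26  00101001011100001011100→0 (0)
 27  01010010111000010111000→0 (0)
 28  10100101110000101110000→1 (0)
 29  01001011100001011100000→0 (0)
 30  10010111000010111000000→1 (0)
 31  00101110000101110000000→0 (1)
 32  01011100001011100000001→0 (1)
 33  10111000010111000000011→1 (1)
 34  01110000101110000000111→0 (0)
 35  11100001011100000001110→1 (1)
 36  11000010111000000011101→1 (1)
 37  10000101110000000111011→1 (0)
 38  00001011100000001110110→0 (0)
 39  00010111000000011101100→0 (1)
 40  00101110000000111011001→0 (1)
 41  01011100000001110110011→0 (1)
 42  10111000000011101100111→1 (1)
 43  01110000000111011001111→0 (0)
 44  11100000001110110011110→1 (1)
 45  11000000011101100111101→1 (1)
 46  10000000111011001111011→1 (1)
 47  00000001110110011110111→0 (0)
 48  00000011101100111101110→0 (0)
 49  00000111011001111011100→0 (1)
 50  00001110110011110111001→0 (1)
 51  00011101100111101110011→0 (1)
 52  00111011001111011100111→0 (0)
 53  01110110011110111001110→0 (1)
 54  11101100111101110011101→1 (0)
 55  11011001111011100111010→1 (1)
 56  10110011110111001110101→1 (1)
 57  01100111101110011101011→0 (1)
 58  11001111011100111010111→1 (0)
 59  10011110111001110101110→1 (0)
 60  00111101110011101011100→0 (1)
 61  01111011100111010111001→0 (0)
 62  11110111001110101110010→1 (0)
 63  11101110011101011100100→1 (0)
 64  11011100111010111001000→1 (0)
 65  10111001110101110010000→1 (1)
 66  01110011101011100100001→0 (0)
 67  11100111010111001000010→1 (0)
 68  11001110101110010000100→1 (0)
 69  10011101011100100001000→1 (0)
 70  00111010111001000010000→0 (0)
 71  01110101110010000100000→0 (1)
 72  11101011100100001000001→1 (1)
 73  11010111001000010000011→1 (0)
 74  10101110010000100000110→1 (0)
 75  01011100100001000001100→0 (1)
 76  10111001000010000011001→1 (1)
 77  01110010000100000110011→0 (0)
 78  11100100001000001100110→1 (0)
 79  11001000010000011001100→1 (1)
 80  10010000100000110011001→1 (1)
 81  00100001000001100110011→0 (0)
 82  01000010000011001100110→0 (0)
 83  10000100000110011001100→1 (0)
 84  00001000001100110011000→0 (0)
 85  00010000011001100110000→0 (0)
 86  00100000110011001100000→0 (0)
 87  01000001100110011000000→0 (0)
 88  10000011001100110000000→1 (1)
 89  00000110011001100000001→0 (1)
 90  00001100110011000000011→0 (1)
 91  00011001100110000000111→0 (0)
 92  00110011001100000001110→0 (0)
 93  01100110011000000011100→0 (1)
 94  11001100110000000111001→1 (0)
 95  10011001100000001110010→1 (1)
 96  00110011000000011100101→0 (0)
 97  01100110000000111001010→0 (1)
 98  11001100000001110010101→1 (0)
 99  10011000000011100101010→1 (1)
100  00110000000111001010101→0 (0)
101  01100000001110010101010→0 (0)
102  11000000011100101010100→1 (1)
103  10000000111001010101001→1 (1)
104  00000001110010101010011→0 (0)
105  00000011100101010100110→0 (0)
106  00000111001010101001100→0 (1)
107  00001110010101010011001→0 (1)
108  00011100101010100110011→0 (1)
109  00111001010101001100111→0 (0)
110  01110010101010011001110→0 (0)
111  11100101010100110011100→1 (0)
112  11001010101001100111000→1 (1)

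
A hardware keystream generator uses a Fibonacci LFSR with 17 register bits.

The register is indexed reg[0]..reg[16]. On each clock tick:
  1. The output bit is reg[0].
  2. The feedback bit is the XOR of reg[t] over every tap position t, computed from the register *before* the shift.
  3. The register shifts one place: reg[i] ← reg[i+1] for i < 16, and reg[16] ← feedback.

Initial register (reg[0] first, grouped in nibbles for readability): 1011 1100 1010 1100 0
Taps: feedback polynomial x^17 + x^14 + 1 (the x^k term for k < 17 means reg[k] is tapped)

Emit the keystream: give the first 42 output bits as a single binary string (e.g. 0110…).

k : reg_k → out_k, fb_k
0: 10111100101011000 → 1, fb=1
1: 01111001010110001 → 0, fb=0
2: 11110010101100010 → 1, fb=1
3: 11100101011000101 → 1, fb=0
4: 11001010110001010 → 1, fb=1
5: 10010101100010101 → 1, fb=0
6: 00101011000101010 → 0, fb=0
7: 01010110001010100 → 0, fb=1
8: 10101100010101001 → 1, fb=1
9: 01011000101010011 → 0, fb=0
10: 10110001010100110 → 1, fb=0
11: 01100010101001100 → 0, fb=1
12: 11000101010011001 → 1, fb=1
13: 10001010100110011 → 1, fb=1
14: 00010101001100111 → 0, fb=1
15: 00101010011001111 → 0, fb=1
16: 01010100110011111 → 0, fb=1
17: 10101001100111111 → 1, fb=0
18: 01010011001111110 → 0, fb=1
19: 10100110011111101 → 1, fb=0
20: 01001100111111010 → 0, fb=0
21: 10011001111110100 → 1, fb=0
22: 00110011111101000 → 0, fb=0
23: 01100111111010000 → 0, fb=0
24: 11001111110100000 → 1, fb=1
25: 10011111101000001 → 1, fb=1
26: 00111111010000011 → 0, fb=0
27: 01111110100000110 → 0, fb=1
28: 11111101000001101 → 1, fb=0
29: 11111010000011010 → 1, fb=1
30: 11110100000110101 → 1, fb=0
31: 11101000001101010 → 1, fb=1
32: 11010000011010101 → 1, fb=0
33: 10100000110101010 → 1, fb=1
34: 01000001101010101 → 0, fb=1
35: 10000011010101011 → 1, fb=1
36: 00000110101010111 → 0, fb=1
37: 00001101010101111 → 0, fb=1
38: 00011010101011111 → 0, fb=1
39: 00110101010111111 → 0, fb=1
40: 01101010101111111 → 0, fb=1
41: 11010101011111111 → 1, fb=0

101111001010110001010100110011111101000001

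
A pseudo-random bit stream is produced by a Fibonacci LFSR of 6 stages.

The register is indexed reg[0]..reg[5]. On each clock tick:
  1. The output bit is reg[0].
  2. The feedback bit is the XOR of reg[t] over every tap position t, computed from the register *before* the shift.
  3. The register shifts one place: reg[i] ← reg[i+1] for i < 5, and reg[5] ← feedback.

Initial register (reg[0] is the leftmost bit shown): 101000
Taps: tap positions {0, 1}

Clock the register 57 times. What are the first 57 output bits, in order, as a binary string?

tick  register→output (feedback)
  0  101000→1 (1)
  1  010001→0 (1)
  2  100011→1 (1)
  3  000111→0 (0)
  4  001110→0 (0)
  5  011100→0 (1)
  6  111001→1 (0)
  7  110010→1 (0)
  8  100100→1 (1)
  9  001001→0 (0)
 10  010010→0 (1)
 11  100101→1 (1)
 12  001011→0 (0)
 13  010110→0 (1)
 14  101101→1 (1)
 15  011011→0 (1)
 16  110111→1 (0)
 17  101110→1 (1)
 18  011101→0 (1)
 19  111011→1 (0)
 20  110110→1 (0)
 21  101100→1 (1)
 22  011001→0 (1)
 23  110011→1 (0)
 24  100110→1 (1)
 25  001101→0 (0)
 26  011010→0 (1)
 27  110101→1 (0)
 28  101010→1 (1)
 29  010101→0 (1)
 30  101011→1 (1)
 31  010111→0 (1)
 32  101111→1 (1)
 33  011111→0 (1)
 34  111111→1 (0)
 35  111110→1 (0)
 36  111100→1 (0)
 37  111000→1 (0)
 38  110000→1 (0)
 39  100000→1 (1)
 40  000001→0 (0)
 41  000010→0 (0)
 42  000100→0 (0)
 43  001000→0 (0)
 44  010000→0 (1)
 45  100001→1 (1)
 46  000011→0 (0)
 47  000110→0 (0)
 48  001100→0 (0)
 49  011000→0 (1)
 50  110001→1 (0)
 51  100010→1 (1)
 52  000101→0 (0)
 53  001010→0 (0)
 54  010100→0 (1)
 55  101001→1 (1)
 56  010011→0 (1)

101000111001001011011101100110101011111100000100001100010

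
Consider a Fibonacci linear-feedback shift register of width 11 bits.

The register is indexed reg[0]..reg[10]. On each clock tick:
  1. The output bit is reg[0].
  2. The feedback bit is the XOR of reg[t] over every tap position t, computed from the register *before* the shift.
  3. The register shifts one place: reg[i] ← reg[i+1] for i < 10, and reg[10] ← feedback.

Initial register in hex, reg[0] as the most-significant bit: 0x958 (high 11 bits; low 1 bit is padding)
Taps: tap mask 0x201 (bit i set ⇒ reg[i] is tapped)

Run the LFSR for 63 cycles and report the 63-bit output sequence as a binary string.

100101011001011101101000110110111110001110011010110000111011010

tick  register→output (feedback)
  0  10010101100→1 (1)
  1  00101011001→0 (0)
  2  01010110010→0 (1)
  3  10101100101→1 (1)
  4  01011001011→0 (1)
  5  10110010111→1 (0)
  6  01100101110→0 (1)
  7  11001011101→1 (1)
  8  10010111011→1 (0)
  9  00101110110→0 (1)
 10  01011101101→0 (0)
 11  10111011010→1 (0)
 12  01110110100→0 (0)
 13  11101101000→1 (1)
 14  11011010001→1 (1)
 15  10110100011→1 (0)
 16  01101000110→0 (1)
 17  11010001101→1 (1)
 18  10100011011→1 (0)
 19  01000110110→0 (1)
 20  10001101101→1 (1)
 21  00011011011→0 (1)
 22  00110110111→0 (1)
 23  01101101111→0 (1)
 24  11011011111→1 (0)
 25  10110111110→1 (0)
 26  01101111100→0 (0)
 27  11011111000→1 (1)
 28  10111110001→1 (1)
 29  01111100011→0 (1)
 30  11111000111→1 (0)
 31  11110001110→1 (0)
 32  11100011100→1 (1)
 33  11000111001→1 (1)
 34  10001110011→1 (0)
 35  00011100110→0 (1)
 36  00111001101→0 (0)
 37  01110011010→0 (1)
 38  11100110101→1 (1)
 39  11001101011→1 (0)
 40  10011010110→1 (0)
 41  00110101100→0 (0)
 42  01101011000→0 (0)
 43  11010110000→1 (1)
 44  10101100001→1 (1)
 45  01011000011→0 (1)
 46  10110000111→1 (0)
 47  01100001110→0 (1)
 48  11000011101→1 (1)
 49  10000111011→1 (0)
 50  00001110110→0 (1)
 51  00011101101→0 (0)
 52  00111011010→0 (1)
 53  01110110101→0 (0)
 54  11101101010→1 (0)
 55  11011010100→1 (1)
 56  10110101001→1 (1)
 57  01101010011→0 (1)
 58  11010100111→1 (0)
 59  10101001110→1 (0)
 60  01010011100→0 (0)
 61  10100111000→1 (1)
 62  01001110001→0 (0)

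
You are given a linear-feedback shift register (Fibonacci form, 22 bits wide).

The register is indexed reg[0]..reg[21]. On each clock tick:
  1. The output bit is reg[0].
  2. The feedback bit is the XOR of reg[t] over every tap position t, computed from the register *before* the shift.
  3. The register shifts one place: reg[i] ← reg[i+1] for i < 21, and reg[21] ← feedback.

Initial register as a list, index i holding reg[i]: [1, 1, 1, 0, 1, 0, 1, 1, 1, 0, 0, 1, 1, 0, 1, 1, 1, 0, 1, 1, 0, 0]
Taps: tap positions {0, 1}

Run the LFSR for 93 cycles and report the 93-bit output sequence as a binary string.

111010111001101110110000111100101011001101000100010111110101011100110011100001111110010101010

step | reg (before) | out | fb
   0 | 1110101110011011101100 | 1 | 0
   1 | 1101011100110111011000 | 1 | 0
   2 | 1010111001101110110000 | 1 | 1
   3 | 0101110011011101100001 | 0 | 1
   4 | 1011100110111011000011 | 1 | 1
   5 | 0111001101110110000111 | 0 | 1
   6 | 1110011011101100001111 | 1 | 0
   7 | 1100110111011000011110 | 1 | 0
   8 | 1001101110110000111100 | 1 | 1
   9 | 0011011101100001111001 | 0 | 0
  10 | 0110111011000011110010 | 0 | 1
  11 | 1101110110000111100101 | 1 | 0
  12 | 1011101100001111001010 | 1 | 1
  13 | 0111011000011110010101 | 0 | 1
  14 | 1110110000111100101011 | 1 | 0
  15 | 1101100001111001010110 | 1 | 0
  16 | 1011000011110010101100 | 1 | 1
  17 | 0110000111100101011001 | 0 | 1
  18 | 1100001111001010110011 | 1 | 0
  19 | 1000011110010101100110 | 1 | 1
  20 | 0000111100101011001101 | 0 | 0
  21 | 0001111001010110011010 | 0 | 0
  22 | 0011110010101100110100 | 0 | 0
  23 | 0111100101011001101000 | 0 | 1
  24 | 1111001010110011010001 | 1 | 0
  25 | 1110010101100110100010 | 1 | 0
  26 | 1100101011001101000100 | 1 | 0
  27 | 1001010110011010001000 | 1 | 1
  28 | 0010101100110100010001 | 0 | 0
  29 | 0101011001101000100010 | 0 | 1
  30 | 1010110011010001000101 | 1 | 1
  31 | 0101100110100010001011 | 0 | 1
  32 | 1011001101000100010111 | 1 | 1
  33 | 0110011010001000101111 | 0 | 1
  34 | 1100110100010001011111 | 1 | 0
  35 | 1001101000100010111110 | 1 | 1
  36 | 0011010001000101111101 | 0 | 0
  37 | 0110100010001011111010 | 0 | 1
  38 | 1101000100010111110101 | 1 | 0
  39 | 1010001000101111101010 | 1 | 1
  40 | 0100010001011111010101 | 0 | 1
  41 | 1000100010111110101011 | 1 | 1
  42 | 0001000101111101010111 | 0 | 0
  43 | 0010001011111010101110 | 0 | 0
  44 | 0100010111110101011100 | 0 | 1
  45 | 1000101111101010111001 | 1 | 1
  46 | 0001011111010101110011 | 0 | 0
  47 | 0010111110101011100110 | 0 | 0
  48 | 0101111101010111001100 | 0 | 1
  49 | 1011111010101110011001 | 1 | 1
  50 | 0111110101011100110011 | 0 | 1
  51 | 1111101010111001100111 | 1 | 0
  52 | 1111010101110011001110 | 1 | 0
  53 | 1110101011100110011100 | 1 | 0
  54 | 1101010111001100111000 | 1 | 0
  55 | 1010101110011001110000 | 1 | 1
  56 | 0101011100110011100001 | 0 | 1
  57 | 1010111001100111000011 | 1 | 1
  58 | 0101110011001110000111 | 0 | 1
  59 | 1011100110011100001111 | 1 | 1
  60 | 0111001100111000011111 | 0 | 1
  61 | 1110011001110000111111 | 1 | 0
  62 | 1100110011100001111110 | 1 | 0
  63 | 1001100111000011111100 | 1 | 1
  64 | 0011001110000111111001 | 0 | 0
  65 | 0110011100001111110010 | 0 | 1
  66 | 1100111000011111100101 | 1 | 0
  67 | 1001110000111111001010 | 1 | 1
  68 | 0011100001111110010101 | 0 | 0
  69 | 0111000011111100101010 | 0 | 1
  70 | 1110000111111001010101 | 1 | 0
  71 | 1100001111110010101010 | 1 | 0
  72 | 1000011111100101010100 | 1 | 1
  73 | 0000111111001010101001 | 0 | 0
  74 | 0001111110010101010010 | 0 | 0
  75 | 0011111100101010100100 | 0 | 0
  76 | 0111111001010101001000 | 0 | 1
  77 | 1111110010101010010001 | 1 | 0
  78 | 1111100101010100100010 | 1 | 0
  79 | 1111001010101001000100 | 1 | 0
  80 | 1110010101010010001000 | 1 | 0
  81 | 1100101010100100010000 | 1 | 0
  82 | 1001010101001000100000 | 1 | 1
  83 | 0010101010010001000001 | 0 | 0
  84 | 0101010100100010000010 | 0 | 1
  85 | 1010101001000100000101 | 1 | 1
  86 | 0101010010001000001011 | 0 | 1
  87 | 1010100100010000010111 | 1 | 1
  88 | 0101001000100000101111 | 0 | 1
  89 | 1010010001000001011111 | 1 | 1
  90 | 0100100010000010111111 | 0 | 1
  91 | 1001000100000101111111 | 1 | 1
  92 | 0010001000001011111111 | 0 | 0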